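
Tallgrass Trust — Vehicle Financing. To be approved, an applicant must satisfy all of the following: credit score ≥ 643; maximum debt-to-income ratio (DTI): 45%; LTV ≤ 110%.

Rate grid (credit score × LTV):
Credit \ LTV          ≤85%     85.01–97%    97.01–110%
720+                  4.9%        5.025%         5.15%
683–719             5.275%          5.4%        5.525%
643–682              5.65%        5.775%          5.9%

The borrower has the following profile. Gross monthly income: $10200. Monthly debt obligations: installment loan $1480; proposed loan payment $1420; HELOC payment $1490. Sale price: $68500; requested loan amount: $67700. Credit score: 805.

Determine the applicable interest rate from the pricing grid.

Credit score 805 ≥ 643; Total monthly debts = (1,480 + 1,420 + 1,490) = 4,390. DTI: 4,390 ÷ 10,200 = 43%, within the 45% cap
LTV = 67,700/68,500 = 98.8% ≤ 110%
Credit 805 → row 720+; LTV 98.8% → column 97.01–110%. Grid cell → 5.15%.

5.15%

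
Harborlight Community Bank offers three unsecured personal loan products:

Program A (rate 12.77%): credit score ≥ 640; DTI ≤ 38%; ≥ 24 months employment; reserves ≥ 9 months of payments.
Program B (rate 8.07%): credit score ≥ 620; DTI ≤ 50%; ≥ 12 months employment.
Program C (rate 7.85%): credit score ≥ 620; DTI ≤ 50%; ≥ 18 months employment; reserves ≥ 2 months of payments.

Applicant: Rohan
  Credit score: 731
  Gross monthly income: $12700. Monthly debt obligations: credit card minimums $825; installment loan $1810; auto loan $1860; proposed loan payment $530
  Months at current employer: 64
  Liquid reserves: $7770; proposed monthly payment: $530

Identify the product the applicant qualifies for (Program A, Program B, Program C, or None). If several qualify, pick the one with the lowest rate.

Total debts = (825 + 1,810 + 1,860 + 530) = 5,025; DTI = 5,025/12,700 = 39.6%.
Reserves = 7,770/530 = 14.7 months.
Program A: score 731 ≥ 640; DTI 39.6% > 38%; employment 64 ≥ 24 mo; reserves 14.7 ≥ 9 mo → does not qualify.
Program B: score 731 ≥ 620; DTI 39.6% ≤ 50%; employment 64 ≥ 12 mo → qualifies.
Program C: score 731 ≥ 620; DTI 39.6% ≤ 50%; employment 64 ≥ 18 mo; reserves 14.7 ≥ 2 mo → qualifies.
Qualifying: Program B, Program C. Lowest rate is 7.85% → Program C.

Program C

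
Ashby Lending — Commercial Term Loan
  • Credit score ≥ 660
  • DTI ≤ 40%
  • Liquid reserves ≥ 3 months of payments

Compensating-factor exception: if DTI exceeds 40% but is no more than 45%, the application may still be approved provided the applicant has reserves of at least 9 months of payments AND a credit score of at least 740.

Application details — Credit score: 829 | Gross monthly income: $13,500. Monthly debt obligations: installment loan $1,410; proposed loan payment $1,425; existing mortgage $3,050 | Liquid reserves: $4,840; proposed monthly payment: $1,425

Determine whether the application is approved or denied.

Credit score 829 ≥ 660 (meets base)
Total debts = (1,410 + 1,425 + 3,050) = 5,885. DTI: 5,885 ÷ 13,500 = 43.6%, over the 40% base limit.
Reserves: 4,840 ÷ 1,425 = 3.4 months (meets 3-month minimum)
DTI 43.6% is within the 40%–45% exception band; checking compensating factors.
Reserves 3.4 < 9 months; credit score 829 ≥ 740.
Compensating-factor requirement not fully met.

Denied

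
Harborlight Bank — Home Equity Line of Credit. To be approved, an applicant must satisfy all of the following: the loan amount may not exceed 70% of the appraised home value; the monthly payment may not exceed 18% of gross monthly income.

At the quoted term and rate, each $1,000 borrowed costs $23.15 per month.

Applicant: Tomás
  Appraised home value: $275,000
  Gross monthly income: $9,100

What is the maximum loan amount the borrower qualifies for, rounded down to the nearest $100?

Payment cap: 18% × $9,100 = $1,638/month.
At $23.15 per $1,000, that supports 1,638/23.15 × 1,000 ≈ $70,755 → $70,700.
LTV cap: 70% × $275,000 = $192,500 → $192,500.
Binding constraint: payment-to-income.

$70,700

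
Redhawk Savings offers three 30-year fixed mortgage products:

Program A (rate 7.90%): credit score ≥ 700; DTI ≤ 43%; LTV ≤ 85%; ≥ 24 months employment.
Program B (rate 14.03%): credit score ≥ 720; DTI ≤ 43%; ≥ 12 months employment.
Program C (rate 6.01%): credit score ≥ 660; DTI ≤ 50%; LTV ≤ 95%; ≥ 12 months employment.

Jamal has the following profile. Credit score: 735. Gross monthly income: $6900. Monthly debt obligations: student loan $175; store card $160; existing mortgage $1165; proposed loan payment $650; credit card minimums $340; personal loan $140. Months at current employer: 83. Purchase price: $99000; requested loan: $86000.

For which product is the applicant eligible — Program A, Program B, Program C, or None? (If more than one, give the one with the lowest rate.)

Program C

Total debts = (175 + 160 + 1,165 + 650 + 340 + 140) = 2,630; DTI = 2,630/6,900 = 38.1%.
LTV = 86,000/99,000 = 86.9%.
Program A: score 735 ≥ 700; DTI 38.1% ≤ 43%; LTV 86.9% > 85%; employment 83 ≥ 24 mo → does not qualify.
Program B: score 735 ≥ 720; DTI 38.1% ≤ 43%; employment 83 ≥ 12 mo → qualifies.
Program C: score 735 ≥ 660; DTI 38.1% ≤ 50%; LTV 86.9% ≤ 95%; employment 83 ≥ 12 mo → qualifies.
Qualifying: Program B, Program C. Lowest rate is 6.01% → Program C.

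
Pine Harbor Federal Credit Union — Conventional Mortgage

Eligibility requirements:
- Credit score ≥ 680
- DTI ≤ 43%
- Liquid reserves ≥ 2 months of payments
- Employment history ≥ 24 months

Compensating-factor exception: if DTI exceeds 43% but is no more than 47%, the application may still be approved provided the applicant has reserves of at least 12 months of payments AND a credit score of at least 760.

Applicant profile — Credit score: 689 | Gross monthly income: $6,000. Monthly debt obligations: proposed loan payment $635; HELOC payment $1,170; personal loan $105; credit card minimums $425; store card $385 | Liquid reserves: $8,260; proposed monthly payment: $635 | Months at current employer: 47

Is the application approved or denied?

Credit score 689 ≥ 680 (meets base)
Total debts = (635 + 1,170 + 105 + 425 + 385) = 2,720. DTI: 2,720 ÷ 6,000 = 45.3%, over the 43% base limit.
Liquid reserves cover 8,260/635 = 13.0 months — ≥ 2 required
Employment 47 ≥ 24 months
45.3% falls in the override range (43%–47%), so the compensating-factor test applies.
Override check — reserves: 13.0 mo (ok); score: 689 (below 760).
Override conditions not both satisfied; exception does not apply.

Denied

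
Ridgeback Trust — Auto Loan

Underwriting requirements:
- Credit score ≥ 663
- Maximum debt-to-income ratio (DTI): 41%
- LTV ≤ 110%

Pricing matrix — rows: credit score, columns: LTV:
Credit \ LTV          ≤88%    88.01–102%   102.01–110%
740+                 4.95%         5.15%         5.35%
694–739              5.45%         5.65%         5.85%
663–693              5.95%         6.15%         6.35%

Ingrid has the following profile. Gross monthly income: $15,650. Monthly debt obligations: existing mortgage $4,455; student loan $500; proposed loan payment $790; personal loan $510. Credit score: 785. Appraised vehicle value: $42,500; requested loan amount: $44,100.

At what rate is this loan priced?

5.35%

Credit score 785 ≥ 663; Total monthly debts = (4,455 + 500 + 790 + 510) = 6,255. Debt-to-income = 6,255/15,650 = 40% — meets 41% limit
LTV: 44,100 ÷ 42,500 = 103.8%, within 110% cap
Row: 785 falls in 740+. Column: 103.8% falls in 102.01–110%. Rate = 5.35%.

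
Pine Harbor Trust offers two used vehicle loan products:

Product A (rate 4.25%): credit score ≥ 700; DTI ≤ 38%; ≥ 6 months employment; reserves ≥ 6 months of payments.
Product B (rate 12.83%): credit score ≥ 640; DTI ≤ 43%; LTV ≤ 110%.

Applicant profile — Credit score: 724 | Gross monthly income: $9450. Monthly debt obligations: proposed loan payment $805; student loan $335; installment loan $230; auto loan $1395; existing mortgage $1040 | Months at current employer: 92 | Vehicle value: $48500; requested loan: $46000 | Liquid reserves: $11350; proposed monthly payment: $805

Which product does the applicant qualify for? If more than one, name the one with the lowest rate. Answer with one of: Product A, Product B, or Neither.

Product B

Total debts = (805 + 335 + 230 + 1,395 + 1,040) = 3,805; DTI = 3,805/9,450 = 40.3%.
LTV = 46,000/48,500 = 94.8%.
Reserves = 11,350/805 = 14.1 months.
Product A: score 724 ≥ 700; DTI 40.3% > 38%; employment 92 ≥ 6 mo; reserves 14.1 ≥ 6 mo → does not qualify.
Product B: score 724 ≥ 640; DTI 40.3% ≤ 43%; LTV 94.8% ≤ 110% → qualifies.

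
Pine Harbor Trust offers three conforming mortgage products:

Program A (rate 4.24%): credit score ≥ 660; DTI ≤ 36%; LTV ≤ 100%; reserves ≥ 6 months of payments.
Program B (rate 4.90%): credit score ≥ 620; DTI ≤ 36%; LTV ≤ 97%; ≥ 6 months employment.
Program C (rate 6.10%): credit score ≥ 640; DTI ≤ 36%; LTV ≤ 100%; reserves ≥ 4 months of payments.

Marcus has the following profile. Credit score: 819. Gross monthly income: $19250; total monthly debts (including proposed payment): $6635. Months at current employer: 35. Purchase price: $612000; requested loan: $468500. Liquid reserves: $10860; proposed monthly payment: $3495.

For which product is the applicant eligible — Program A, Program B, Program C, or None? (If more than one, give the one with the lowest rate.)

Program B

DTI = 6,635/19,250 = 34.5%.
LTV = 468,500/612,000 = 76.6%.
Reserves = 10,860/3,495 = 3.1 months.
Program A: score 819 ≥ 660; DTI 34.5% ≤ 36%; LTV 76.6% ≤ 100%; reserves 3.1 < 6 mo → does not qualify.
Program B: score 819 ≥ 620; DTI 34.5% ≤ 36%; LTV 76.6% ≤ 97%; employment 35 ≥ 6 mo → qualifies.
Program C: score 819 ≥ 640; DTI 34.5% ≤ 36%; LTV 76.6% ≤ 100%; reserves 3.1 < 4 mo → does not qualify.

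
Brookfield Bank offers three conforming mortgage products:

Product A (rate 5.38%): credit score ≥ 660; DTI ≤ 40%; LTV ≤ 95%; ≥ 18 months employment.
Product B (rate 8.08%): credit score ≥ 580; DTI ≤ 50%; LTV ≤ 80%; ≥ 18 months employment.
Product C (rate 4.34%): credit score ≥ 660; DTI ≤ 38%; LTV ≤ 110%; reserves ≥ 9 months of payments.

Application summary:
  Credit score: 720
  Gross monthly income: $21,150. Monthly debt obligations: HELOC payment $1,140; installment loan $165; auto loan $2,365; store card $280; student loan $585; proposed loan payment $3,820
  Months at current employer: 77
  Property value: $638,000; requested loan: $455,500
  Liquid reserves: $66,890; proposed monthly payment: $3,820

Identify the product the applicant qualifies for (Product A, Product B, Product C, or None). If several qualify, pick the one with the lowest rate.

Total debts = (1,140 + 165 + 2,365 + 280 + 585 + 3,820) = 8,355; DTI = 8,355/21,150 = 39.5%.
LTV = 455,500/638,000 = 71.4%.
Reserves = 66,890/3,820 = 17.5 months.
Product A: score 720 ≥ 660; DTI 39.5% ≤ 40%; LTV 71.4% ≤ 95%; employment 77 ≥ 18 mo → qualifies.
Product B: score 720 ≥ 580; DTI 39.5% ≤ 50%; LTV 71.4% ≤ 80%; employment 77 ≥ 18 mo → qualifies.
Product C: score 720 ≥ 660; DTI 39.5% > 38%; LTV 71.4% ≤ 110%; reserves 17.5 ≥ 9 mo → does not qualify.
Qualifying: Product A, Product B. Lowest rate is 5.38% → Product A.

Product A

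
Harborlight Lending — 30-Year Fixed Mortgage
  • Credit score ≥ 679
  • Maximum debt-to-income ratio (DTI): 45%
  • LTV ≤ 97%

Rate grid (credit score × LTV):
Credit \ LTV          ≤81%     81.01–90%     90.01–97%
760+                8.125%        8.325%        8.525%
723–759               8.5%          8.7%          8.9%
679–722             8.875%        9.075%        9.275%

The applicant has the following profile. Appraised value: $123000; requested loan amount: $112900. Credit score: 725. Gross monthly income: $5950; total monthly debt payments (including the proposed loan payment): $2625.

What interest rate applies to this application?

Credit score 725 ≥ 679; DTI: 2,625 ÷ 5,950 = 44.1%, within the 45% cap
LTV: 112,900 ÷ 123,000 = 91.8%, within 97% cap
Score 725 is in the 723–759 band; LTV 91.8% is in the 90.01–97% band → 8.9%.

8.9%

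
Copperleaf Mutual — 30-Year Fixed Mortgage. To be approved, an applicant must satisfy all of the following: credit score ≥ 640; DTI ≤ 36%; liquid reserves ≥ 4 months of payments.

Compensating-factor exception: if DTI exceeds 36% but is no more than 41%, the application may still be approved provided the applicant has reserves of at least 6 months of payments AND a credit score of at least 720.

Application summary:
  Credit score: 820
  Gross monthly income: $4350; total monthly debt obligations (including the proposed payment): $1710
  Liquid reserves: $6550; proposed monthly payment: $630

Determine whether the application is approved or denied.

Credit score 820 ≥ 640 (meets base)
DTI: 1,710 ÷ 4,350 = 39.3%, over the 36% base limit.
Liquid reserves cover 6,550/630 = 10.4 months — ≥ 4 required
39.3% falls in the override range (36%–41%), so the compensating-factor test applies.
Reserves 10.4 ≥ 6 months; credit score 820 ≥ 720.
Both compensating conditions met → exception applies.

Approved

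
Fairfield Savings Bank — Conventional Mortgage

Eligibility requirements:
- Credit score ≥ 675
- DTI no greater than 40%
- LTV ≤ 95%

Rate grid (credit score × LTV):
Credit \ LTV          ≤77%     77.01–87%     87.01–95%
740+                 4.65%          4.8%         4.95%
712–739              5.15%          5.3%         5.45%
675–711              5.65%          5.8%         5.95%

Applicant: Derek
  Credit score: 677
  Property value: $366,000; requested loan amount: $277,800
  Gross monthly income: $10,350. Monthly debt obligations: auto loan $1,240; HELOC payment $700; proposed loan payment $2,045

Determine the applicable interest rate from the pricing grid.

5.65%

Credit score 677 ≥ 675; Total monthly debts = (1,240 + 700 + 2,045) = 3,985. DTI = 3,985/10,350 = 38.5% ≤ 40%
LTV = 277,800/366,000 = 75.9% ≤ 95%
Score 677 is in the 675–711 band; LTV 75.9% is in the ≤77% band → 5.65%.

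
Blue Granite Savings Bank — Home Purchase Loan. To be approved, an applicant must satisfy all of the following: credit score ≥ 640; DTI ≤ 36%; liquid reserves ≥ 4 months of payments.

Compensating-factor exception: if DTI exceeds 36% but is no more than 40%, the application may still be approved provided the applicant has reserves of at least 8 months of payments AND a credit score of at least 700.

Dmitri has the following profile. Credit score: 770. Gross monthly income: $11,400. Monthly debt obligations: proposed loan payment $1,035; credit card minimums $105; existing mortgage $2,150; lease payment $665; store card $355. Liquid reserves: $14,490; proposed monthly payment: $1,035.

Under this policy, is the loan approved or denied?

Credit score 770 ≥ 640 (meets base)
Total debts = (1,035 + 105 + 2,150 + 665 + 355) = 4,310. DTI = 4,310/11,400 = 37.8% > 36% — standard DTI limit exceeded.
Reserves: 14,490 ÷ 1,035 = 14.0 months (meets 4-month minimum)
37.8% falls in the override range (36%–40%), so the compensating-factor test applies.
Reserves 14.0 ≥ 8 months; credit score 770 ≥ 700.
Both override conditions satisfied; DTI exception granted.

Approved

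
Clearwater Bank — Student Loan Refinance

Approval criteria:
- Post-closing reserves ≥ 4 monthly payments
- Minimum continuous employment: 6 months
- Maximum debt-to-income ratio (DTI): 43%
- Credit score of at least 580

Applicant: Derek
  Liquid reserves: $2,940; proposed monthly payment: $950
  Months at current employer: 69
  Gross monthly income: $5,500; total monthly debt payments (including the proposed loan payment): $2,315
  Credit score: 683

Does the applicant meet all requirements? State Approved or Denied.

Reserves = 2,940/950 = 3.1 months < 4
Employment 69 ≥ 6 months
Debt-to-income = 2,315/5,500 = 42.1% — meets 43% limit
Credit score 683 ≥ 580 (meets)
Fails on reserves.

Denied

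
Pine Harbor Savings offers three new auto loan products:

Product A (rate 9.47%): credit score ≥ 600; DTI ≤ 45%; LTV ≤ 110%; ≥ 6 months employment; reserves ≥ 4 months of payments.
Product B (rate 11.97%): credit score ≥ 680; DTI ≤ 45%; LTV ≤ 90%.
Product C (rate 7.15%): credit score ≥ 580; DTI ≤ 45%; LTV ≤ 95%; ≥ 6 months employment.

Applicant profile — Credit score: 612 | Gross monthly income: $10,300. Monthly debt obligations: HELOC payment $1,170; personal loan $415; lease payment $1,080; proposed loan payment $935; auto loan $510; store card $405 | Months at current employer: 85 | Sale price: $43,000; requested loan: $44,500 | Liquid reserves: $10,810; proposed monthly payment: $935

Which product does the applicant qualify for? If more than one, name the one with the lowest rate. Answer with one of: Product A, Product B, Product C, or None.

Product A

Total debts = (1,170 + 415 + 1,080 + 935 + 510 + 405) = 4,515; DTI = 4,515/10,300 = 43.8%.
LTV = 44,500/43,000 = 103.5%.
Reserves = 10,810/935 = 11.6 months.
Product A: score 612 ≥ 600; DTI 43.8% ≤ 45%; LTV 103.5% ≤ 110%; employment 85 ≥ 6 mo; reserves 11.6 ≥ 4 mo → qualifies.
Product B: score 612 < 680; DTI 43.8% ≤ 45%; LTV 103.5% > 90% → does not qualify.
Product C: score 612 ≥ 580; DTI 43.8% ≤ 45%; LTV 103.5% > 95%; employment 85 ≥ 6 mo → does not qualify.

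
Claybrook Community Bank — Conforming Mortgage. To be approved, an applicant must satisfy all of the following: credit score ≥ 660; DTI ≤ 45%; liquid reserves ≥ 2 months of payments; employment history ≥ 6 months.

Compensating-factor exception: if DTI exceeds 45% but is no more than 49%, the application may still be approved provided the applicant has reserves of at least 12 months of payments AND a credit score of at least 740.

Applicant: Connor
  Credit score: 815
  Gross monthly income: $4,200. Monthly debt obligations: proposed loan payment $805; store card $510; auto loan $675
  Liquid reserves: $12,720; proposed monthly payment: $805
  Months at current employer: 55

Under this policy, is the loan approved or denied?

Approved

Credit score 815 ≥ 660 (meets base)
Total debts = (805 + 510 + 675) = 1,990. DTI = 1,990/4,200 = 47.4% > 45% — standard DTI limit exceeded.
Liquid reserves cover 12,720/805 = 15.8 months — ≥ 2 required
Employment 55 ≥ 6 months
DTI 47.4% is within the 45%–49% exception band; checking compensating factors.
Override check — reserves: 15.8 mo (ok); score: 815 (ok).
Both compensating conditions met → exception applies.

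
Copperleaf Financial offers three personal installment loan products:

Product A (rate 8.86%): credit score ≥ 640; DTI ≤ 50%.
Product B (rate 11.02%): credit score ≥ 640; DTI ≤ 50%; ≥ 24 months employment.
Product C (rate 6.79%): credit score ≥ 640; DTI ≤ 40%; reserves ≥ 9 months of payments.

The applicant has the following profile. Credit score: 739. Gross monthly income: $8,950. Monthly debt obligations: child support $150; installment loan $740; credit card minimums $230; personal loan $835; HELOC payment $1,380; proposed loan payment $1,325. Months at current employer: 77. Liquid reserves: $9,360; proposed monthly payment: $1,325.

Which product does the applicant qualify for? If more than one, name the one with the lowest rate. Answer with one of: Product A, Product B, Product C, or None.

None

Total debts = (150 + 740 + 230 + 835 + 1,380 + 1,325) = 4,660; DTI = 4,660/8,950 = 52.1%.
Reserves = 9,360/1,325 = 7.1 months.
Product A: score 739 ≥ 640; DTI 52.1% > 50% → does not qualify.
Product B: score 739 ≥ 640; DTI 52.1% > 50%; employment 77 ≥ 24 mo → does not qualify.
Product C: score 739 ≥ 640; DTI 52.1% > 40%; reserves 7.1 < 9 mo → does not qualify.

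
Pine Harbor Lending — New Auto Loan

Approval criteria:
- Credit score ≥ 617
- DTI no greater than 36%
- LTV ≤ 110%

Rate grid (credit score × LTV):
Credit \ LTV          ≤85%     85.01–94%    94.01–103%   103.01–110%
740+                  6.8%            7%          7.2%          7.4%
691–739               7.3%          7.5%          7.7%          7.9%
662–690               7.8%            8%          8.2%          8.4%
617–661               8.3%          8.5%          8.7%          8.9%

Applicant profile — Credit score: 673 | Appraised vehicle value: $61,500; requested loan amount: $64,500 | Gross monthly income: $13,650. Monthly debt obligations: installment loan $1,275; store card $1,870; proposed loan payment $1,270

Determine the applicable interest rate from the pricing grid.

Credit score 673 ≥ 617; Total monthly debts = (1,275 + 1,870 + 1,270) = 4,415. DTI = 4,415/13,650 = 32.3% ≤ 36%
LTV = 64,500/61,500 = 104.9% ≤ 110%
Row: 673 falls in 662–690. Column: 104.9% falls in 103.01–110%. Rate = 8.4%.

8.4%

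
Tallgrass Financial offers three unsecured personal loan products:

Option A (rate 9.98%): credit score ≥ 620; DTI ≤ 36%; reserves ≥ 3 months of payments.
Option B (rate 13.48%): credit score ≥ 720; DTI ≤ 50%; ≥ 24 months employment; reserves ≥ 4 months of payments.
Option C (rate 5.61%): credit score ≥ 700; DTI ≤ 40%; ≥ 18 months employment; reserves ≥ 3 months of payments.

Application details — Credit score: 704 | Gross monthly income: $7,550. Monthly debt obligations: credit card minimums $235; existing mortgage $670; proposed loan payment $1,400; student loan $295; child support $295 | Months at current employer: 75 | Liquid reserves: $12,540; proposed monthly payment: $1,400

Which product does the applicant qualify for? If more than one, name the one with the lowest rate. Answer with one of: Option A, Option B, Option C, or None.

Total debts = (235 + 670 + 1,400 + 295 + 295) = 2,895; DTI = 2,895/7,550 = 38.3%.
Reserves = 12,540/1,400 = 9.0 months.
Option A: score 704 ≥ 620; DTI 38.3% > 36%; reserves 9.0 ≥ 3 mo → does not qualify.
Option B: score 704 < 720; DTI 38.3% ≤ 50%; employment 75 ≥ 24 mo; reserves 9.0 ≥ 4 mo → does not qualify.
Option C: score 704 ≥ 700; DTI 38.3% ≤ 40%; employment 75 ≥ 18 mo; reserves 9.0 ≥ 3 mo → qualifies.

Option C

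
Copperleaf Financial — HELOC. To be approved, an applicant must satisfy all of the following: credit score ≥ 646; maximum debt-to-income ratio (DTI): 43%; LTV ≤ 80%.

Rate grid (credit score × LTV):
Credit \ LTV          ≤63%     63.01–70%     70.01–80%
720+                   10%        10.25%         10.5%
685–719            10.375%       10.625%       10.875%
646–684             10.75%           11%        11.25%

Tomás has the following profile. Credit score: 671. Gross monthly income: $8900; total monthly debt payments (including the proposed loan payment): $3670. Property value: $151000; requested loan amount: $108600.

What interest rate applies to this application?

11.25%

Credit score 671 ≥ 646; Debt-to-income = 3,670/8,900 = 41.2% — meets 43% limit
Loan-to-value = 108,600/151,000 = 71.9% — pass (80% max)
Score 671 is in the 646–684 band; LTV 71.9% is in the 70.01–80% band → 11.25%.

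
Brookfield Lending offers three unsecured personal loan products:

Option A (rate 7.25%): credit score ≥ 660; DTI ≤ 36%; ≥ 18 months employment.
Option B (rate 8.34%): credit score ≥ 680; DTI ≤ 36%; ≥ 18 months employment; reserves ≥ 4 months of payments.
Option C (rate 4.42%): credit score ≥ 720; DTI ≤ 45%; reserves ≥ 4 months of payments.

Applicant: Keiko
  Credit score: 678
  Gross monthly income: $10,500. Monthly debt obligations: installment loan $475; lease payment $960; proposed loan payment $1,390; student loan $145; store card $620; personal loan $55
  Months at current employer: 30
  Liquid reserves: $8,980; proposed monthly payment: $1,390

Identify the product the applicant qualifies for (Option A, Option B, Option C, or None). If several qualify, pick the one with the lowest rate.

Total debts = (475 + 960 + 1,390 + 145 + 620 + 55) = 3,645; DTI = 3,645/10,500 = 34.7%.
Reserves = 8,980/1,390 = 6.5 months.
Option A: score 678 ≥ 660; DTI 34.7% ≤ 36%; employment 30 ≥ 18 mo → qualifies.
Option B: score 678 < 680; DTI 34.7% ≤ 36%; employment 30 ≥ 18 mo; reserves 6.5 ≥ 4 mo → does not qualify.
Option C: score 678 < 720; DTI 34.7% ≤ 45%; reserves 6.5 ≥ 4 mo → does not qualify.

Option A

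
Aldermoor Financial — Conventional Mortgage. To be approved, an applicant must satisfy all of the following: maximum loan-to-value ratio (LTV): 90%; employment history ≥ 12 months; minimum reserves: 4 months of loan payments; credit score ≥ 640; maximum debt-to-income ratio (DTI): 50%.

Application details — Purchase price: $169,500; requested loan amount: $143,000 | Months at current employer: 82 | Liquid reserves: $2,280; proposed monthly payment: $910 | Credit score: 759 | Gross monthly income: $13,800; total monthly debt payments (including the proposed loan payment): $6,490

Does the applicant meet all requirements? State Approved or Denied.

Denied

Loan-to-value = 143,000/169,500 = 84.4% — pass (90% max)
Employment 82 ≥ 12 months
Liquid reserves cover 2,280/910 = 2.5 months — < 4 required
Credit score 759 ≥ 640 (meets)
DTI: 6,490 ÷ 13,800 = 47%, within the 50% cap
Fails on reserves.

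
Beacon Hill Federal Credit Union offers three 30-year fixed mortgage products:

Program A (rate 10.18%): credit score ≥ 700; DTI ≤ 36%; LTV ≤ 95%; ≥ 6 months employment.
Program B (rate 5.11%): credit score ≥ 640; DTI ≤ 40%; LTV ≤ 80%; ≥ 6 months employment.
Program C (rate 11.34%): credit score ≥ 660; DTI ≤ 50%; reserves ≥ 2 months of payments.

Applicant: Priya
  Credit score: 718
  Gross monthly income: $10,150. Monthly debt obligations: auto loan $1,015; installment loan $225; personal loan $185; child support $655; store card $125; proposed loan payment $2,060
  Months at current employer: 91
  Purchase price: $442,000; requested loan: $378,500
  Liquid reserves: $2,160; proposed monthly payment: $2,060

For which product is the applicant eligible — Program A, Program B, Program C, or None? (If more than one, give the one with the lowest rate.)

None

Total debts = (1,015 + 225 + 185 + 655 + 125 + 2,060) = 4,265; DTI = 4,265/10,150 = 42%.
LTV = 378,500/442,000 = 85.6%.
Reserves = 2,160/2,060 = 1.0 months.
Program A: score 718 ≥ 700; DTI 42% > 36%; LTV 85.6% ≤ 95%; employment 91 ≥ 6 mo → does not qualify.
Program B: score 718 ≥ 640; DTI 42% > 40%; LTV 85.6% > 80%; employment 91 ≥ 6 mo → does not qualify.
Program C: score 718 ≥ 660; DTI 42% ≤ 50%; reserves 1.0 < 2 mo → does not qualify.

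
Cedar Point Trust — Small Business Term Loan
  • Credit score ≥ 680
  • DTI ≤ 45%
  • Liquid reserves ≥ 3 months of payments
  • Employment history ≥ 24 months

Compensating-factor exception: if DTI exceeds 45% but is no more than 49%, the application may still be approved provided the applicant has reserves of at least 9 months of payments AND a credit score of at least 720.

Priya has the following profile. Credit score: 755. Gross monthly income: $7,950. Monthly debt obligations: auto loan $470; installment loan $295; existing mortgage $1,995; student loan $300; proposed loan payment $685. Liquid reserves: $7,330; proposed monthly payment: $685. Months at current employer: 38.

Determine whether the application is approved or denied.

Approved

Credit score 755 ≥ 680 (meets base)
Total debts = (470 + 295 + 1,995 + 300 + 685) = 3,745. DTI = 3,745/7,950 = 47.1% > 45% — standard DTI limit exceeded.
Reserves = 7,330/685 = 10.7 months ≥ 3
Employment 38 ≥ 24 months
47.1% falls in the override range (45%–49%), so the compensating-factor test applies.
Reserves 10.7 ≥ 9 months; credit score 755 ≥ 720.
Both compensating conditions met → exception applies.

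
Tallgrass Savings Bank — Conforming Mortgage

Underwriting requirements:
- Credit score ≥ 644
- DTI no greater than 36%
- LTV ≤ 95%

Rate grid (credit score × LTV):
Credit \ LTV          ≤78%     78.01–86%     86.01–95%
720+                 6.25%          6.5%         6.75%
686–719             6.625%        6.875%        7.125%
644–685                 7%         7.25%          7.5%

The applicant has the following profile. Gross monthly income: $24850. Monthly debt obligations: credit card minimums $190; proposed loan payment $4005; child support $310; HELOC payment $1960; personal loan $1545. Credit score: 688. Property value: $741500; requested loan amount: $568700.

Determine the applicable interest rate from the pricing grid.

Credit score 688 ≥ 644; Total monthly debts = (190 + 4,005 + 310 + 1,960 + 1,545) = 8,010. DTI: 8,010 ÷ 24,850 = 32.2%, within the 36% cap
LTV = 568,700/741,500 = 76.7% ≤ 95%
Row: 688 falls in 686–719. Column: 76.7% falls in ≤78%. Rate = 6.625%.

6.625%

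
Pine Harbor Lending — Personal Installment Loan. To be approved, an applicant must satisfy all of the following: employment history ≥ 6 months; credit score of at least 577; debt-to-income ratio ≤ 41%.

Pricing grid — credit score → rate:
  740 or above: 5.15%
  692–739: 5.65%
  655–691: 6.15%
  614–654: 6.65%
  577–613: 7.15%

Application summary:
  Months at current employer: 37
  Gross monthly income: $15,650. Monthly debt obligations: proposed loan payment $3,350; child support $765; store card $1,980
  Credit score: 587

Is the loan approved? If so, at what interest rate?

Approved at 7.15%

Credit score 587 ≥ 577 (meets minimum)
Total monthly debts = (3,350 + 765 + 1,980) = 6,095. DTI = 6,095/15,650 = 38.9% ≤ 41%
Employment 37 ≥ 6 months
All requirements met. Score 587 falls in the 577–613 tier → 7.15%.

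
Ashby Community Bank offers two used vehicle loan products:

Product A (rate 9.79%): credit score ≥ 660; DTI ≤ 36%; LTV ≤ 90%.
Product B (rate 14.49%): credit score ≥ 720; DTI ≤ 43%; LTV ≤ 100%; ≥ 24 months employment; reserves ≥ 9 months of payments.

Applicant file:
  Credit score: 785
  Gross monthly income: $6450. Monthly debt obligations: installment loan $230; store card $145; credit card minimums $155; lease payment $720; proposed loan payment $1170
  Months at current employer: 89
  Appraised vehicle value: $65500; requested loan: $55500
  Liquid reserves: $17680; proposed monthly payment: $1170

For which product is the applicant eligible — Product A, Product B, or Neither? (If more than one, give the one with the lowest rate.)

Total debts = (230 + 145 + 155 + 720 + 1,170) = 2,420; DTI = 2,420/6,450 = 37.5%.
LTV = 55,500/65,500 = 84.7%.
Reserves = 17,680/1,170 = 15.1 months.
Product A: score 785 ≥ 660; DTI 37.5% > 36%; LTV 84.7% ≤ 90% → does not qualify.
Product B: score 785 ≥ 720; DTI 37.5% ≤ 43%; LTV 84.7% ≤ 100%; employment 89 ≥ 24 mo; reserves 15.1 ≥ 9 mo → qualifies.

Product B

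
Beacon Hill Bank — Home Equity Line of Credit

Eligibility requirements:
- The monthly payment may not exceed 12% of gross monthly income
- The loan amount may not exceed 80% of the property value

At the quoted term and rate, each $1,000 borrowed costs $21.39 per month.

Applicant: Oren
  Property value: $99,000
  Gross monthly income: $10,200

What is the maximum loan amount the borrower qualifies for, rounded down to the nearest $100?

Payment cap: 12% × $10,200 = $1,224/month.
At $21.39 per $1,000, that supports 1,224/21.39 × 1,000 ≈ $57,223 → $57,200.
LTV cap: 80% × $99,000 = $79,200 → $79,200.
Binding constraint: payment-to-income.

$57,200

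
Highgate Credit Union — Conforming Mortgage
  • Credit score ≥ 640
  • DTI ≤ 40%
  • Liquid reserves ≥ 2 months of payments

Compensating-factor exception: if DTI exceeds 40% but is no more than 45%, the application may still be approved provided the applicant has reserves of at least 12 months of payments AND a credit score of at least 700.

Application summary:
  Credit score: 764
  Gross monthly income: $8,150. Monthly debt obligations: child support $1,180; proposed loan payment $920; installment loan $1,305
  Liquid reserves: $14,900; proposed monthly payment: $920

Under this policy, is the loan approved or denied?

Approved

Credit score 764 ≥ 640 (meets base)
Total debts = (1,180 + 920 + 1,305) = 3,405. DTI: 3,405 ÷ 8,150 = 41.8%, over the 40% base limit.
Liquid reserves cover 14,900/920 = 16.2 months — ≥ 2 required
DTI 41.8% is within the 40%–45% exception band; checking compensating factors.
Reserves 16.2 ≥ 12 months; credit score 764 ≥ 700.
Both override conditions satisfied; DTI exception granted.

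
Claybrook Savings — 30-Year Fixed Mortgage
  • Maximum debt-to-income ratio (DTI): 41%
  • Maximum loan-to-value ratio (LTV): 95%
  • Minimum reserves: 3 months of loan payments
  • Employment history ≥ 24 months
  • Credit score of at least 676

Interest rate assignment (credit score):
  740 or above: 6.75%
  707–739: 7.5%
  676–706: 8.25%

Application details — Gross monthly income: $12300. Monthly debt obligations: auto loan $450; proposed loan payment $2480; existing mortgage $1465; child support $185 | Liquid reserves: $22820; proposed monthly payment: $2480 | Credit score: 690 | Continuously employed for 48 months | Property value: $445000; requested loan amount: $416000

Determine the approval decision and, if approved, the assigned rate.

Approved at 8.25%

Credit score 690 ≥ 676 (meets minimum)
Liquid reserves cover 22,820/2,480 = 9.2 months — ≥ 3 required
LTV = 416,000/445,000 = 93.5% ≤ 95%
Total monthly debts = (450 + 2,480 + 1,465 + 185) = 4,580. Debt-to-income = 4,580/12,300 = 37.2% — meets 41% limit
Employment 48 ≥ 24 months
All requirements met. Score 690 falls in the 676–706 tier → 8.25%.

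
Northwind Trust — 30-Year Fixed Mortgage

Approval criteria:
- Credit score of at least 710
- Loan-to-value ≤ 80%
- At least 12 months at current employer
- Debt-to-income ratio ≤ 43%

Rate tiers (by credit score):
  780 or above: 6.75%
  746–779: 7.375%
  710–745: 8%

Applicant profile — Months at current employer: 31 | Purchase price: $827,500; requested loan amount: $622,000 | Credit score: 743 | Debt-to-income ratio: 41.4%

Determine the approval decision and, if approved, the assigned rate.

Credit score 743 ≥ 710 (meets minimum)
LTV = 622,000/827,500 = 75.2% ≤ 80%
DTI 41.4% ≤ 43%
Employment 31 ≥ 12 months
All requirements met. Score 743 falls in the 710–745 tier → 8%.

Approved at 8%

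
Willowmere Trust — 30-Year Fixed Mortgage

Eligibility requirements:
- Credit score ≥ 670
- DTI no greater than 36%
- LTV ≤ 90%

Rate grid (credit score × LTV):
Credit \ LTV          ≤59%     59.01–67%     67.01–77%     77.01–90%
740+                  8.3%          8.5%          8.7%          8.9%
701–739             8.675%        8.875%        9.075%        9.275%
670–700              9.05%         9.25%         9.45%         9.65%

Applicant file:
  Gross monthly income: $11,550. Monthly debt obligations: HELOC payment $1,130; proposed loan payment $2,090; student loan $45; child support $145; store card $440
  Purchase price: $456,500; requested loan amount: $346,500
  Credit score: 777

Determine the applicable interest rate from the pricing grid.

8.7%

Credit score 777 ≥ 670; Total monthly debts = (1,130 + 2,090 + 45 + 145 + 440) = 3,850. DTI: 3,850 ÷ 11,550 = 33.3%, within the 36% cap
LTV = 346,500/456,500 = 75.9% ≤ 90%
Row: 777 falls in 740+. Column: 75.9% falls in 67.01–77%. Rate = 8.7%.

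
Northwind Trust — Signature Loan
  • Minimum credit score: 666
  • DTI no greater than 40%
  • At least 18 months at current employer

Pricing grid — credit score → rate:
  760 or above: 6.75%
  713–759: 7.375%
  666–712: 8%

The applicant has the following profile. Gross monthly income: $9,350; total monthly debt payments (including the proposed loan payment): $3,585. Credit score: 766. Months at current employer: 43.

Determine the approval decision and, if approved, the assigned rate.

Credit score 766 ≥ 666 (meets minimum)
Employment 43 ≥ 18 months
DTI = 3,585/9,350 = 38.3% ≤ 40%
All requirements met. Score 766 falls in the 760 or above tier → 6.75%.

Approved at 6.75%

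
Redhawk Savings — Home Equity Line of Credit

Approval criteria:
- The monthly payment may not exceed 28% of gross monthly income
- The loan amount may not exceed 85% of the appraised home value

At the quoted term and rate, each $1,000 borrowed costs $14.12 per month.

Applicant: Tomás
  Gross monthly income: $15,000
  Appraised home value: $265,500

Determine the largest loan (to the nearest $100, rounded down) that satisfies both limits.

$225,600

Payment cap: 28% × $15,000 = $4,200/month.
At $14.12 per $1,000, that supports 4,200/14.12 × 1,000 ≈ $297,450 → $297,400.
LTV cap: 85% × $265,500 = $225,675 → $225,600.
Binding constraint: loan-to-value.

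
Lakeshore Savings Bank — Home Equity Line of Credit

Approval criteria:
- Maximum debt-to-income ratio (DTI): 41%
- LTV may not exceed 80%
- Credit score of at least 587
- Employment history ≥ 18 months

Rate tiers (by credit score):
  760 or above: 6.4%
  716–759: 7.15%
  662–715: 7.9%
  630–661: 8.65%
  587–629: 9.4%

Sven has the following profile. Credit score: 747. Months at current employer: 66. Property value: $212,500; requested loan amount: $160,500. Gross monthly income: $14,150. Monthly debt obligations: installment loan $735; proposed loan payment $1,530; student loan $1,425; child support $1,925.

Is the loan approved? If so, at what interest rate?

Approved at 7.15%

Credit score 747 ≥ 587 (meets minimum)
Total monthly debts = (735 + 1,530 + 1,425 + 1,925) = 5,615. DTI = 5,615/14,150 = 39.7% ≤ 41%
Employment 66 ≥ 18 months
Loan-to-value = 160,500/212,500 = 75.5% — pass (80% max)
All requirements met. Score 747 falls in the 716–759 tier → 7.15%.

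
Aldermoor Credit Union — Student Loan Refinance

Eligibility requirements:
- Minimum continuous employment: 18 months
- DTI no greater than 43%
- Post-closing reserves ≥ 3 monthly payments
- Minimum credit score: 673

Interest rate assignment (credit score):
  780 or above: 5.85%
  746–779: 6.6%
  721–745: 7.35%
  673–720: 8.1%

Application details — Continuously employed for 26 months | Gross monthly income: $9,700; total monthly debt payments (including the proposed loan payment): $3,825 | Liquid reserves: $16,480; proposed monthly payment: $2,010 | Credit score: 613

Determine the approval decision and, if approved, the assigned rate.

Denied

Credit score 613 < 673 (below minimum)
Employment 26 ≥ 18 months
Reserves = 16,480/2,010 = 8.2 months ≥ 3
DTI = 3,825/9,700 = 39.4% ≤ 43%
Not all requirements met → denied.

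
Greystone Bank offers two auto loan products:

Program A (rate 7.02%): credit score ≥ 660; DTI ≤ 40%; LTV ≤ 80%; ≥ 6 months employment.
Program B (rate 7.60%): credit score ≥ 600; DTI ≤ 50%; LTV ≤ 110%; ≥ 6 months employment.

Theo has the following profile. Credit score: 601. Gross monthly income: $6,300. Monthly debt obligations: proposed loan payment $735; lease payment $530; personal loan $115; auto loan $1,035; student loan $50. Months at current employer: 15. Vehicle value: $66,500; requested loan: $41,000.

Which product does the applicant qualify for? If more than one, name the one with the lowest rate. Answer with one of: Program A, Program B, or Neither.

Total debts = (735 + 530 + 115 + 1,035 + 50) = 2,465; DTI = 2,465/6,300 = 39.1%.
LTV = 41,000/66,500 = 61.7%.
Program A: score 601 < 660; DTI 39.1% ≤ 40%; LTV 61.7% ≤ 80%; employment 15 ≥ 6 mo → does not qualify.
Program B: score 601 ≥ 600; DTI 39.1% ≤ 50%; LTV 61.7% ≤ 110%; employment 15 ≥ 6 mo → qualifies.

Program B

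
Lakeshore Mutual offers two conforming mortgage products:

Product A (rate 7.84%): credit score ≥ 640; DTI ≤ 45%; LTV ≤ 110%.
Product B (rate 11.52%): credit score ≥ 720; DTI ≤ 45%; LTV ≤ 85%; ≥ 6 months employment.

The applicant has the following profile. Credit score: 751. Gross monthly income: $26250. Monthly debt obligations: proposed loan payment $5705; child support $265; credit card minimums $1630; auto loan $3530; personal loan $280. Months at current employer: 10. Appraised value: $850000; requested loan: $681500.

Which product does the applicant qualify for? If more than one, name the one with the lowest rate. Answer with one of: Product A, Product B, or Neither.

Product A

Total debts = (5,705 + 265 + 1,630 + 3,530 + 280) = 11,410; DTI = 11,410/26,250 = 43.5%.
LTV = 681,500/850,000 = 80.2%.
Product A: score 751 ≥ 640; DTI 43.5% ≤ 45%; LTV 80.2% ≤ 110% → qualifies.
Product B: score 751 ≥ 720; DTI 43.5% ≤ 45%; LTV 80.2% ≤ 85%; employment 10 ≥ 6 mo → qualifies.
Qualifying: Product A, Product B. Lowest rate is 7.84% → Product A.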